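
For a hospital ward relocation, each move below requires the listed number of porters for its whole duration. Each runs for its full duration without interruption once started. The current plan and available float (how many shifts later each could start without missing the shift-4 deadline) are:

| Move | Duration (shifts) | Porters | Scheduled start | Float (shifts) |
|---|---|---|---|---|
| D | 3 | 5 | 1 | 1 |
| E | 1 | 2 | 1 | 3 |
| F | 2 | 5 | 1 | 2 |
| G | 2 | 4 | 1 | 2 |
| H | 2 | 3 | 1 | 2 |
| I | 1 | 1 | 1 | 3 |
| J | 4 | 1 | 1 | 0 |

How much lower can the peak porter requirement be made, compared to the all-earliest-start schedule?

Early-start peak: s1:21  s2:18  s3:6  s4:1 ⇒ 21.
Leveled (D@1, E@1, F@1, G@3, H@3, I@2, J@1): s1:13  s2:12  s3:13  s4:8 ⇒ 13.
Reduction 21 − 13 = 8.

8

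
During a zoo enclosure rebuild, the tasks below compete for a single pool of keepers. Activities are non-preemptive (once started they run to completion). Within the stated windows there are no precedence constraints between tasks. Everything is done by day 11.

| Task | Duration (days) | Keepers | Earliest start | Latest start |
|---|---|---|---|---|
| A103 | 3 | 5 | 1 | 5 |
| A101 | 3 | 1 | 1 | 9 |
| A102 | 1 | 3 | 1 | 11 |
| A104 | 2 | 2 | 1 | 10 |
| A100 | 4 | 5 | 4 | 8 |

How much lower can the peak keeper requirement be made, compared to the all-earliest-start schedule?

6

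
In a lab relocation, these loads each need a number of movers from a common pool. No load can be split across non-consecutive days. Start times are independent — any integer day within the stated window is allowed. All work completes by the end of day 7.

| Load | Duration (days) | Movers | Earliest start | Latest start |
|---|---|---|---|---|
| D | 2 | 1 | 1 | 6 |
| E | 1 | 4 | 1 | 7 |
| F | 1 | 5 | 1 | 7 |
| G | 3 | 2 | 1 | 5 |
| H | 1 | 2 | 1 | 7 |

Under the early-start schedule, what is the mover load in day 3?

2

At early start, day 3 has: G.
Demand: 2 = 2.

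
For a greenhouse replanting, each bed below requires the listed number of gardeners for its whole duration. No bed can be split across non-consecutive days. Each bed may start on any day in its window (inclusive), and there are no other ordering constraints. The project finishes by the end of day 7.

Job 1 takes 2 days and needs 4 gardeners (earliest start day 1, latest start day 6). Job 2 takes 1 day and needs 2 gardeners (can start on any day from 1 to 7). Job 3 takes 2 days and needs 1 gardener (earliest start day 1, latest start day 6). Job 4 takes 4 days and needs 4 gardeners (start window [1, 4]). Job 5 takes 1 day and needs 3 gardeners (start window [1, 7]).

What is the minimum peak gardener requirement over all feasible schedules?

5

Early-start (Job 1@1, Job 2@1, Job 3@1, Job 4@1, Job 5@1) gives peak 14: d1:14  d2:9  d3:4  d4:4  d5:0  d6:0  d7:0.
Shift Job 2→3, Job 4→4, Job 5→3.
Schedule Job 1@1, Job 2@3, Job 3@1, Job 4@4, Job 5@3: d1:5  d2:5  d3:5  d4:4  d5:4  d6:4  d7:4 — peak 5.
Total gardener-days = 31 over 7 days ⇒ peak ≥ ⌈31/7⌉ = 5, so 5 is optimal.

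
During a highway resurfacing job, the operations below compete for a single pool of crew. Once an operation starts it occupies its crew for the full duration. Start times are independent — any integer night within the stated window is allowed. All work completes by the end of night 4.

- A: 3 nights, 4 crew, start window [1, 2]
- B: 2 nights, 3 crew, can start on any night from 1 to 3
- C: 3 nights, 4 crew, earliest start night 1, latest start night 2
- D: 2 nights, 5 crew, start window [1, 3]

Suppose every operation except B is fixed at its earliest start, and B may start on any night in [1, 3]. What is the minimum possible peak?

B@1: n1:16  n2:16  n3:8  n4:0 → peak 16
B@2: n1:13  n2:16  n3:11  n4:0 → peak 16
B@3: n1:13  n2:13  n3:11  n4:3 → peak 13
Best is B@3, peak 13.

13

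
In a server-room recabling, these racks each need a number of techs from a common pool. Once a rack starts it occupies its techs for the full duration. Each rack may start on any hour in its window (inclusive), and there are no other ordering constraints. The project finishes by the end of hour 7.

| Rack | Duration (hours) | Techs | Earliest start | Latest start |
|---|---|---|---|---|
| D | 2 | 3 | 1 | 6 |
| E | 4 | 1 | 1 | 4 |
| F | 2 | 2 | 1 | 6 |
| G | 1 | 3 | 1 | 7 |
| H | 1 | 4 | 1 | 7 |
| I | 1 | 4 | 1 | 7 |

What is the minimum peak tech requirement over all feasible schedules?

4

Early-start (D@1, E@1, F@1, G@1, H@1, I@1) gives peak 17: h1:17  h2:6  h3:1  h4:1  h5:0  h6:0  h7:0.
Shift F→3, G→5, H→6, I→7.
Schedule D@1, E@1, F@3, G@5, H@6, I@7: h1:4  h2:4  h3:3  h4:3  h5:3  h6:4  h7:4 — peak 4.
Total tech-hours = 25 over 7 hours ⇒ peak ≥ ⌈25/7⌉ = 4, so 4 is optimal.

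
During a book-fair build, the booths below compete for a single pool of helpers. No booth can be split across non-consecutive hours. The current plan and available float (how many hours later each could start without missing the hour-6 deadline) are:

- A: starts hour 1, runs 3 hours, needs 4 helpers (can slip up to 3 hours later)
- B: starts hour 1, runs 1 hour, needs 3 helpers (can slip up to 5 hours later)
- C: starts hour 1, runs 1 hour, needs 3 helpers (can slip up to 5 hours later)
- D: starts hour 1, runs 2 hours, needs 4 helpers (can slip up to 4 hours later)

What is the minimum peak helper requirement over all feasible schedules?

6

Early-start (A@1, B@1, C@1, D@1) gives peak 14: h1:14  h2:8  h3:4  h4:0  h5:0  h6:0.
Shift B→4, C→4, D→5.
Schedule A@1, B@4, C@4, D@5: h1:4  h2:4  h3:4  h4:6  h5:4  h6:4 — peak 6.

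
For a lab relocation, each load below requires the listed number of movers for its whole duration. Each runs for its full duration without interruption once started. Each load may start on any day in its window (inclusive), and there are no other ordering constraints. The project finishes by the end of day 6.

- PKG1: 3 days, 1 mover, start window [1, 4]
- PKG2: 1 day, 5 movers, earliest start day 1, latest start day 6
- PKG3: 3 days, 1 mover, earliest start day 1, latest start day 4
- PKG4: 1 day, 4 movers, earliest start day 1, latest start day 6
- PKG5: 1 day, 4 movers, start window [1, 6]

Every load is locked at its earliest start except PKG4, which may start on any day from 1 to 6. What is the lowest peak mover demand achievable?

PKG4@1: d1:15  d2:2  d3:2  d4:0  d5:0  d6:0 → peak 15
PKG4@2: d1:11  d2:6  d3:2  d4:0  d5:0  d6:0 → peak 11
PKG4@3: d1:11  d2:2  d3:6  d4:0  d5:0  d6:0 → peak 11
PKG4@4: d1:11  d2:2  d3:2  d4:4  d5:0  d6:0 → peak 11
PKG4@5: d1:11  d2:2  d3:2  d4:0  d5:4  d6:0 → peak 11
PKG4@6: d1:11  d2:2  d3:2  d4:0  d5:0  d6:4 → peak 11
Best is PKG4@2, peak 11.

11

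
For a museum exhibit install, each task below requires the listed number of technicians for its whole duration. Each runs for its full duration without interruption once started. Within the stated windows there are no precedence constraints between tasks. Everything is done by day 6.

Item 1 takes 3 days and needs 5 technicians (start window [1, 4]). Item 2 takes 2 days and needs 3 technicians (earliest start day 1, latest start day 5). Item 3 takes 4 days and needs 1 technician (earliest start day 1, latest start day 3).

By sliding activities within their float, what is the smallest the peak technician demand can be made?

6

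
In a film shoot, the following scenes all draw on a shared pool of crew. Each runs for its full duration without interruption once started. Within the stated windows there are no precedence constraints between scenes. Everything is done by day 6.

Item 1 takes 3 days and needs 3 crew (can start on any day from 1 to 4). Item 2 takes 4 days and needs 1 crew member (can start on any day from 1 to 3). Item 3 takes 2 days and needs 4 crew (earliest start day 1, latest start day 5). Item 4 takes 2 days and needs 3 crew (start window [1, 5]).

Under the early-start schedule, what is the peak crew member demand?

Early-start schedule: Item 1@1, Item 2@1, Item 3@1, Item 4@1.
Load per day: day 1: 11, day 2: 11, day 3: 4, day 4: 1, day 5: 0, day 6: 0.
Peak is 11.

11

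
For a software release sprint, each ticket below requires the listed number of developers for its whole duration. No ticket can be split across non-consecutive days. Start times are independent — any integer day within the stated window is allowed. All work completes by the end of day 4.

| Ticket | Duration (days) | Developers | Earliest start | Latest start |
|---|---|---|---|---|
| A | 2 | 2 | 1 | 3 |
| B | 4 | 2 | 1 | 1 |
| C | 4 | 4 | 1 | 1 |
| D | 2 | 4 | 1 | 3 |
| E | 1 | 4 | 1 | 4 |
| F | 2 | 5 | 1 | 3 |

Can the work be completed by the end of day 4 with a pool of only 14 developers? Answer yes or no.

yes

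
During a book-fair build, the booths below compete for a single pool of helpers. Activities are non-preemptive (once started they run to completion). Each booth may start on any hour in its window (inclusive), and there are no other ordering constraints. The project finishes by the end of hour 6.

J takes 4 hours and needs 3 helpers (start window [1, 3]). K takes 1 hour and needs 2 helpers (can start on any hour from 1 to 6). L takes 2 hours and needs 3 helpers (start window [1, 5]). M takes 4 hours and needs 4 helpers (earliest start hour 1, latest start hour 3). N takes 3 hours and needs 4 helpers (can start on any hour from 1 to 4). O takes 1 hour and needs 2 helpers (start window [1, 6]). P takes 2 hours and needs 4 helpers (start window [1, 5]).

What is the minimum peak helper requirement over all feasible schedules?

Early-start (J@1, K@1, L@1, M@1, N@1, O@1, P@1) gives peak 22: h1:22  h2:18  h3:11  h4:7  h5:0  h6:0.
Shift M→3, N→2, P→5.
Schedule J@1, K@1, L@1, M@3, N@2, O@1, P@5: h1:10  h2:10  h3:11  h4:11  h5:8  h6:8 — peak 11.

11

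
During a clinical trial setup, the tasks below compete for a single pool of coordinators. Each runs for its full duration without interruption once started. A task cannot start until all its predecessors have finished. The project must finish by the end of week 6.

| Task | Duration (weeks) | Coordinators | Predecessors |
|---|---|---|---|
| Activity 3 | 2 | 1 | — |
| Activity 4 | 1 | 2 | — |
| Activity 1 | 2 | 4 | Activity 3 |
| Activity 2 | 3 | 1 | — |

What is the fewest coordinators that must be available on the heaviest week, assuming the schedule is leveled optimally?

Early-start (Activity 3@1, Activity 4@1, Activity 1@3, Activity 2@1) gives peak 5: w1:4  w2:2  w3:5  w4:4  w5:0  w6:0.
Shift Activity 1→4.
Schedule Activity 3@1, Activity 4@1, Activity 1@4, Activity 2@1: w1:4  w2:2  w3:1  w4:4  w5:4  w6:0 — peak 4.

4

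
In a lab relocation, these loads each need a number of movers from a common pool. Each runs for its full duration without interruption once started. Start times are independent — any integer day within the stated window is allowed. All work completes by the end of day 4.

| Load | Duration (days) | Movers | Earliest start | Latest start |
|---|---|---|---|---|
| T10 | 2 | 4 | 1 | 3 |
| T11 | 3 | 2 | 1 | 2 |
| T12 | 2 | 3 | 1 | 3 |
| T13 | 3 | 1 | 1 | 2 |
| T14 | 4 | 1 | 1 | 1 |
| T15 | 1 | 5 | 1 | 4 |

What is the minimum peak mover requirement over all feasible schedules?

9

Early-start (T10@1, T11@1, T12@1, T13@1, T14@1, T15@1) gives peak 16: d1:16  d2:11  d3:4  d4:1.
Shift T12→3, T15→4.
Schedule T10@1, T11@1, T12@3, T13@1, T14@1, T15@4: d1:8  d2:8  d3:7  d4:9 — peak 9.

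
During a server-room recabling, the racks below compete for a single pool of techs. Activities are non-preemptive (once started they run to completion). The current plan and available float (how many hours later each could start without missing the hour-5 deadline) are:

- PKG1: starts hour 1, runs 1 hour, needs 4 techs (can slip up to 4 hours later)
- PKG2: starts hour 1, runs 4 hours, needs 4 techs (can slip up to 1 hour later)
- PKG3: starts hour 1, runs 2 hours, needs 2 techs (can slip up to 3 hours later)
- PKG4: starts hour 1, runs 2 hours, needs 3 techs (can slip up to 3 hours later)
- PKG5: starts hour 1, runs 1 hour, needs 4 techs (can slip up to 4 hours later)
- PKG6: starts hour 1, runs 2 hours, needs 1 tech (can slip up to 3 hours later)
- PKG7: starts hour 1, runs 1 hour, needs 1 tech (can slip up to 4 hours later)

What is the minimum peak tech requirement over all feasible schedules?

Early-start (PKG1@1, PKG2@1, PKG3@1, PKG4@1, PKG5@1, PKG6@1, PKG7@1) gives peak 19: h1:19  h2:10  h3:4  h4:4  h5:0.
Shift PKG3→2, PKG4→4, PKG5→5, PKG6→2, PKG7→2.
Schedule PKG1@1, PKG2@1, PKG3@2, PKG4@4, PKG5@5, PKG6@2, PKG7@2: h1:8  h2:8  h3:7  h4:7  h5:7 — peak 8.
Total tech-hours = 37 over 5 hours ⇒ peak ≥ ⌈37/5⌉ = 8, so 8 is optimal.

8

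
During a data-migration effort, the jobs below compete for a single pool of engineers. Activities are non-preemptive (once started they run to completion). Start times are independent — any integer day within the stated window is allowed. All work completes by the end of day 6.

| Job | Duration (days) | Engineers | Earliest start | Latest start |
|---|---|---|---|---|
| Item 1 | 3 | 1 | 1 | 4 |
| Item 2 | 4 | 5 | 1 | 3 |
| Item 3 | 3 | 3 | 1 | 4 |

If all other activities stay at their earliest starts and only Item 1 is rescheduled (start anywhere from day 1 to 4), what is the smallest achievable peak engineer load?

Item 1@1: d1:9  d2:9  d3:9  d4:5  d5:0  d6:0 → peak 9
Item 1@2: d1:8  d2:9  d3:9  d4:6  d5:0  d6:0 → peak 9
Item 1@3: d1:8  d2:8  d3:9  d4:6  d5:1  d6:0 → peak 9
Item 1@4: d1:8  d2:8  d3:8  d4:6  d5:1  d6:1 → peak 8
Best is Item 1@4, peak 8.

8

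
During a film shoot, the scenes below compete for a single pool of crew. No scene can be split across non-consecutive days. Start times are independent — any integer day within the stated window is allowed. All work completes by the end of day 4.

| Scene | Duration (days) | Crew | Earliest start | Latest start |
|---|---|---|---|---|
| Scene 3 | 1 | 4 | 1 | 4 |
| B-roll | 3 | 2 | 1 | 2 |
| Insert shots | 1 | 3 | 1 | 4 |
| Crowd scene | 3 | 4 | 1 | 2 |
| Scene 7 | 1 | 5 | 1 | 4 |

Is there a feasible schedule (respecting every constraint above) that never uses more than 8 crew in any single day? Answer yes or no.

The minimum achievable peak is 9; 8 < 9, so no feasible schedule stays within the cap.

no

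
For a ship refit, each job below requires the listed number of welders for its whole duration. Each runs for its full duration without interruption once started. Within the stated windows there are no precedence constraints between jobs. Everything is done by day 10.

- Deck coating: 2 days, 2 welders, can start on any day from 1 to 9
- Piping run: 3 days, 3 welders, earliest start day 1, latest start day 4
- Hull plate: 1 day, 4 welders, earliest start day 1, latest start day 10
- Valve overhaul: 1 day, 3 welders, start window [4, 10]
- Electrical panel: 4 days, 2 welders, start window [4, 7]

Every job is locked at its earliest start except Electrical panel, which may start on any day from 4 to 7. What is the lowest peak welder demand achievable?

Electrical panel@4: d1:9  d2:5  d3:3  d4:5  d5:2  d6:2  d7:2  d8:0  d9:0  d10:0 → peak 9
Electrical panel@5: d1:9  d2:5  d3:3  d4:3  d5:2  d6:2  d7:2  d8:2  d9:0  d10:0 → peak 9
Electrical panel@6: d1:9  d2:5  d3:3  d4:3  d5:0  d6:2  d7:2  d8:2  d9:2  d10:0 → peak 9
Electrical panel@7: d1:9  d2:5  d3:3  d4:3  d5:0  d6:0  d7:2  d8:2  d9:2  d10:2 → peak 9
Best is Electrical panel@4, peak 9.

9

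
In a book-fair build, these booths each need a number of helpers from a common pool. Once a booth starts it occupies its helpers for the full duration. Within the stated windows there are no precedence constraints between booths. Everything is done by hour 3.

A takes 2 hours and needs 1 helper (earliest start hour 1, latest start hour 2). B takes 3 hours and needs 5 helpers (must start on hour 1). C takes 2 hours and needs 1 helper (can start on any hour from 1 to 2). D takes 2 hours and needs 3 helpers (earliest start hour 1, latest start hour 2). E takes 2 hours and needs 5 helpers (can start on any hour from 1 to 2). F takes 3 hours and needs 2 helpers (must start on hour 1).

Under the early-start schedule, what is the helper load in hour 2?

At early start, hour 2 has: A, B, C, D, E, F.
Demand: 1 + 5 + 1 + 3 + 5 + 2 = 17.

17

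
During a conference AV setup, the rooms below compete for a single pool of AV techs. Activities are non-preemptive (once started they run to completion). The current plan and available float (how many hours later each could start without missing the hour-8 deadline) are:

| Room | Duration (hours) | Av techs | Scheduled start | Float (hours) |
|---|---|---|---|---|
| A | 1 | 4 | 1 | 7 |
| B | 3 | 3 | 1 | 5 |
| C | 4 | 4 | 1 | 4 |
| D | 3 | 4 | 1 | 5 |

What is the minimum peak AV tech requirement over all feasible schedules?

Early-start (A@1, B@1, C@1, D@1) gives peak 15: h1:15  h2:11  h3:11  h4:4  h5:0  h6:0  h7:0  h8:0.
Shift C→2, D→6.
Schedule A@1, B@1, C@2, D@6: h1:7  h2:7  h3:7  h4:4  h5:4  h6:4  h7:4  h8:4 — peak 7.

7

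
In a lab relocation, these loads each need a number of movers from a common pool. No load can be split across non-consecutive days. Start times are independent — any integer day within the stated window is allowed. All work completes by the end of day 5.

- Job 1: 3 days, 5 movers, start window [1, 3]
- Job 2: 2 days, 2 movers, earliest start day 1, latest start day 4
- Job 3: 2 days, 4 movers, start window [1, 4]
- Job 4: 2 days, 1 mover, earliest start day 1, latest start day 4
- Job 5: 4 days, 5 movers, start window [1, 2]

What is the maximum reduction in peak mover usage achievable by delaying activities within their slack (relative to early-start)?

Early-start peak: d1:17  d2:17  d3:10  d4:5  d5:0 ⇒ 17.
Leveled (Job 1@1, Job 2@4, Job 3@4, Job 4@1, Job 5@1): d1:11  d2:11  d3:10  d4:11  d5:6 ⇒ 11.
Reduction 17 − 11 = 6.

6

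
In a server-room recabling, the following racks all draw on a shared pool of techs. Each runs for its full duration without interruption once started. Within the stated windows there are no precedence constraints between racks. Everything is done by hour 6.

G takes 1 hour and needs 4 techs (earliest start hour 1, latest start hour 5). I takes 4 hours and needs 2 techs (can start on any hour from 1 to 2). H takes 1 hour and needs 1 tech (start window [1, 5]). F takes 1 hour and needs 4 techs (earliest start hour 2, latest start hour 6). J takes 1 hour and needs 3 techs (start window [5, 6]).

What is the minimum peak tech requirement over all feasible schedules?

5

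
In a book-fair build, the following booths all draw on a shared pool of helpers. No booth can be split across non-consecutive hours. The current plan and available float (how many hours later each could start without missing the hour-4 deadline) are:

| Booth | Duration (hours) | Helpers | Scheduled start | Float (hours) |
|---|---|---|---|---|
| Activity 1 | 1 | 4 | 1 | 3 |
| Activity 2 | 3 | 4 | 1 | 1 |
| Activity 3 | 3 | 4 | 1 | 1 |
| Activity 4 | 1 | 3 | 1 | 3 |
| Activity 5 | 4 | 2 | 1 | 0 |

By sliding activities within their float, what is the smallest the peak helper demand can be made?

Early-start (Activity 1@1, Activity 2@1, Activity 3@1, Activity 4@1, Activity 5@1) gives peak 17: h1:17  h2:10  h3:10  h4:2.
Shift Activity 3→2, Activity 4→4.
Schedule Activity 1@1, Activity 2@1, Activity 3@2, Activity 4@4, Activity 5@1: h1:10  h2:10  h3:10  h4:9 — peak 10.
Total helper-hours = 39 over 4 hours ⇒ peak ≥ ⌈39/4⌉ = 10, so 10 is optimal.

10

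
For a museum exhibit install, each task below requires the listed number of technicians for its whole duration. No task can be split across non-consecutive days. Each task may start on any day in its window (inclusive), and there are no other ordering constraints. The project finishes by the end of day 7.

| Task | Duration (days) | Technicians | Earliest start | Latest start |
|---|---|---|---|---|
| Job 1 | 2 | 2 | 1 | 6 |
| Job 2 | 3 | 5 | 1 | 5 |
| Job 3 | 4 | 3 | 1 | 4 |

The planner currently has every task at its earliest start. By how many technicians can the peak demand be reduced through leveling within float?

Early-start peak: d1:10  d2:10  d3:8  d4:3  d5:0  d6:0  d7:0 ⇒ 10.
Leveled (Job 1@1, Job 2@5, Job 3@1): d1:5  d2:5  d3:3  d4:3  d5:5  d6:5  d7:5 ⇒ 5.
Reduction 10 − 5 = 5.

5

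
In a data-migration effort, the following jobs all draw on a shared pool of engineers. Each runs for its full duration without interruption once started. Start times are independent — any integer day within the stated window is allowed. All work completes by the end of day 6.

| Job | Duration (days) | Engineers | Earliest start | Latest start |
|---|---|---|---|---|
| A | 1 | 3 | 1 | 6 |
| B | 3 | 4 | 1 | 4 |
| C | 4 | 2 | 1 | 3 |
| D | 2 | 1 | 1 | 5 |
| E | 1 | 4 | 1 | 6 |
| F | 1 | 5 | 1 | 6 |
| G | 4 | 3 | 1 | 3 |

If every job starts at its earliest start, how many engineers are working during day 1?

22

At early start, day 1 has: A, B, C, D, E, F, G.
Demand: 3 + 4 + 2 + 1 + 4 + 5 + 3 = 22.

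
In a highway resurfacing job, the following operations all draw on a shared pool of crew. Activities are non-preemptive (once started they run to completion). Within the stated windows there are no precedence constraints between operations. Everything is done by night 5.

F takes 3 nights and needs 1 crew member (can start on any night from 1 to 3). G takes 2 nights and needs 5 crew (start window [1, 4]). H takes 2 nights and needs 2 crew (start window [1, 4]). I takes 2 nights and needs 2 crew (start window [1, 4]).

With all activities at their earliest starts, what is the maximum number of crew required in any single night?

Early-start schedule: F@1, G@1, H@1, I@1.
Load per night: night 1: 10, night 2: 10, night 3: 1, night 4: 0, night 5: 0.
Peak is 10.

10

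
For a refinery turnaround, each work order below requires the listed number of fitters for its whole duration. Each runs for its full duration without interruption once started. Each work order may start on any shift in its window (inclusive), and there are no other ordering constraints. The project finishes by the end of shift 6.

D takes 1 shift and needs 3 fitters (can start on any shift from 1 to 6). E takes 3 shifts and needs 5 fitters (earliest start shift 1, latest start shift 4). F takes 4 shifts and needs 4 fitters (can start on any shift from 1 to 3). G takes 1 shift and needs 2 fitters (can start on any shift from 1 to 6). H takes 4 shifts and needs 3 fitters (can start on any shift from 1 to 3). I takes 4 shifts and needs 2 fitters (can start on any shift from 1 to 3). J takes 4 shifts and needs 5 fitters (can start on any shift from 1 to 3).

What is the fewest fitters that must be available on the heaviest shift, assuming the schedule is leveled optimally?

Early-start (D@1, E@1, F@1, G@1, H@1, I@1, J@1) gives peak 24: s1:24  s2:19  s3:19  s4:14  s5:0  s6:0.
Shift J→2.
Schedule D@1, E@1, F@1, G@1, H@1, I@1, J@2: s1:19  s2:19  s3:19  s4:14  s5:5  s6:0 — peak 19.

19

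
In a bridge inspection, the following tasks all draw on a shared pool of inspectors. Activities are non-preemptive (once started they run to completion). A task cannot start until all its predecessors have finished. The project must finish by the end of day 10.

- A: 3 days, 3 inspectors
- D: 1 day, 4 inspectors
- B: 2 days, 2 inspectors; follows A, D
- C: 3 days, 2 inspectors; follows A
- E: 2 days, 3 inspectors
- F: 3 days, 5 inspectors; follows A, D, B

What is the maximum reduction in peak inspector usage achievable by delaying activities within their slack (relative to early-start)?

4

Early-start peak: d1:10  d2:6  d3:3  d4:4  d5:4  d6:7  d7:5  d8:5  d9:0  d10:0 ⇒ 10.
Leveled (A@1, D@4, B@5, C@4, E@1, F@7): d1:6  d2:6  d3:3  d4:6  d5:4  d6:4  d7:5  d8:5  d9:5  d10:0 ⇒ 6.
Reduction 10 − 6 = 4.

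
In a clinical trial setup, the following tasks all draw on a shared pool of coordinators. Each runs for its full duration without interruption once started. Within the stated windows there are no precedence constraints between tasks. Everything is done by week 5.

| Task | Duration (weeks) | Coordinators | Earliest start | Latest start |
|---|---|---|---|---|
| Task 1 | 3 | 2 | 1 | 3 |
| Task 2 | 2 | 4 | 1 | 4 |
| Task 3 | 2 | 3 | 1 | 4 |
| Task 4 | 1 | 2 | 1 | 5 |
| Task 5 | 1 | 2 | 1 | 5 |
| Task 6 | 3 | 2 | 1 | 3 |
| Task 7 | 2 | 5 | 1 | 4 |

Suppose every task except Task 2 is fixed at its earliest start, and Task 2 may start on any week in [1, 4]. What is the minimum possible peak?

Task 2@1: w1:20  w2:16  w3:4  w4:0  w5:0 → peak 20
Task 2@2: w1:16  w2:16  w3:8  w4:0  w5:0 → peak 16
Task 2@3: w1:16  w2:12  w3:8  w4:4  w5:0 → peak 16
Task 2@4: w1:16  w2:12  w3:4  w4:4  w5:4 → peak 16
Best is Task 2@2, peak 16.

16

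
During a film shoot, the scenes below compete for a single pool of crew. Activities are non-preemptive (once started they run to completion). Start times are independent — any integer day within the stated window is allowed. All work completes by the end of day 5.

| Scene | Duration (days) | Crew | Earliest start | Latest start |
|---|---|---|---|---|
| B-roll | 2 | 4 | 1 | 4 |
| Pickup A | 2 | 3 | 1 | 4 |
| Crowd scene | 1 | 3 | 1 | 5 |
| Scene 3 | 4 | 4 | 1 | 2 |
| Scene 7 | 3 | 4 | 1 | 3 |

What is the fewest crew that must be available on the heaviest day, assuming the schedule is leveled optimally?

11

Early-start (B-roll@1, Pickup A@1, Crowd scene@1, Scene 3@1, Scene 7@1) gives peak 18: d1:18  d2:15  d3:8  d4:4  d5:0.
Shift Scene 3→2, Scene 7→3.
Schedule B-roll@1, Pickup A@1, Crowd scene@1, Scene 3@2, Scene 7@3: d1:10  d2:11  d3:8  d4:8  d5:8 — peak 11.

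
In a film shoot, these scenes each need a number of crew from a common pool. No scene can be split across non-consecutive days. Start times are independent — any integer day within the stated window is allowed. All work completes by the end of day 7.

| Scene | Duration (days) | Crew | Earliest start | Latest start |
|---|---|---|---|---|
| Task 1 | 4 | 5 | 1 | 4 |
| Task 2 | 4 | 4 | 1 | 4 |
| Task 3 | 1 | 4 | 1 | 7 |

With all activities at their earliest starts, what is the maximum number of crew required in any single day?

13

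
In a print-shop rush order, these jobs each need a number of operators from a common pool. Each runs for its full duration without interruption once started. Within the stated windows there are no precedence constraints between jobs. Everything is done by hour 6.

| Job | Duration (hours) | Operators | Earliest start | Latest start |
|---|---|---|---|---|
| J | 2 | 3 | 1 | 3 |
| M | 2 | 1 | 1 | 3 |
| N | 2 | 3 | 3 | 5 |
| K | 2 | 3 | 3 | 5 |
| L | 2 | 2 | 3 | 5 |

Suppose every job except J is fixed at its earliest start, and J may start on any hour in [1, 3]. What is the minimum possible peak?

8

J@1: h1:4  h2:4  h3:8  h4:8  h5:0  h6:0 → peak 8
J@2: h1:1  h2:4  h3:11  h4:8  h5:0  h6:0 → peak 11
J@3: h1:1  h2:1  h3:11  h4:11  h5:0  h6:0 → peak 11
Best is J@1, peak 8.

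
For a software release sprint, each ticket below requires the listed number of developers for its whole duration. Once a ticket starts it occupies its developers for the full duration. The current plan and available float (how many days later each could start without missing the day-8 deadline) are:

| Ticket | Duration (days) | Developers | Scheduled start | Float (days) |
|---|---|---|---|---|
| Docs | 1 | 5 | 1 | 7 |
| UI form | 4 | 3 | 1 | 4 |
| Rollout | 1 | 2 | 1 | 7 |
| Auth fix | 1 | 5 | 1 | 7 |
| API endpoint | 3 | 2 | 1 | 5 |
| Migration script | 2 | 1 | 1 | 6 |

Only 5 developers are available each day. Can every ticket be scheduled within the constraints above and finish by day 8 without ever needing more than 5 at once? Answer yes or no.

Schedule Docs@1, UI form@2, Rollout@2, Auth fix@6, API endpoint@3, Migration script@7: d1:5  d2:5  d3:5  d4:5  d5:5  d6:5  d7:1  d8:1 — peak 5 ≤ 5.

yes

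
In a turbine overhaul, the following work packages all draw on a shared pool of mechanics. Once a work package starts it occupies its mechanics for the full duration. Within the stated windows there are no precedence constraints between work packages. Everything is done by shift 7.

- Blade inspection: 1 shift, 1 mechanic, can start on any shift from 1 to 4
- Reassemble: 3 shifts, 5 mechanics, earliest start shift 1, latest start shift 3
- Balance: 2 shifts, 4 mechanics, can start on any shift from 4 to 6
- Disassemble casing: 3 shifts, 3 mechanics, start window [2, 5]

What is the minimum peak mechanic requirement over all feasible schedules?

Early-start (Blade inspection@1, Reassemble@1, Balance@4, Disassemble casing@2) gives peak 8: s1:6  s2:8  s3:8  s4:7  s5:4  s6:0  s7:0.
Shift Disassemble casing→4.
Schedule Blade inspection@1, Reassemble@1, Balance@4, Disassemble casing@4: s1:6  s2:5  s3:5  s4:7  s5:7  s6:3  s7:0 — peak 7.

7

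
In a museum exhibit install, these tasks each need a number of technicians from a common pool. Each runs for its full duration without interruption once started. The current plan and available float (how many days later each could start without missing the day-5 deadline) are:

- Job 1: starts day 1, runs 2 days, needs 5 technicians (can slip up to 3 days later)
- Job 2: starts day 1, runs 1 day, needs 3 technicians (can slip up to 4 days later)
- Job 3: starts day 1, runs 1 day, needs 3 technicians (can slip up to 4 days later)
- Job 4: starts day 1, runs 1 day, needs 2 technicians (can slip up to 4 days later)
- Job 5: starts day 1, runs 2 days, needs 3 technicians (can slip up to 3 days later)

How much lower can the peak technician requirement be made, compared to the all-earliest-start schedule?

Early-start peak: d1:16  d2:8  d3:0  d4:0  d5:0 ⇒ 16.
Leveled (Job 1@1, Job 2@3, Job 3@3, Job 4@4, Job 5@4): d1:5  d2:5  d3:6  d4:5  d5:3 ⇒ 6.
Reduction 16 − 6 = 10.

10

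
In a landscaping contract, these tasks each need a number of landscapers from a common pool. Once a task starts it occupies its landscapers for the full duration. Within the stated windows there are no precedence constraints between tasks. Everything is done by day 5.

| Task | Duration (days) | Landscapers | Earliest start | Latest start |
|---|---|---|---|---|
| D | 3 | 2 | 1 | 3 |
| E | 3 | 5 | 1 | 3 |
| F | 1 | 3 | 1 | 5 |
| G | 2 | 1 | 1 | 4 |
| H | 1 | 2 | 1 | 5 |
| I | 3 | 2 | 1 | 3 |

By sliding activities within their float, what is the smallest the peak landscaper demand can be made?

9

Early-start (D@1, E@1, F@1, G@1, H@1, I@1) gives peak 15: d1:15  d2:10  d3:9  d4:0  d5:0.
Shift F→4, H→4, I→3.
Schedule D@1, E@1, F@4, G@1, H@4, I@3: d1:8  d2:8  d3:9  d4:7  d5:2 — peak 9.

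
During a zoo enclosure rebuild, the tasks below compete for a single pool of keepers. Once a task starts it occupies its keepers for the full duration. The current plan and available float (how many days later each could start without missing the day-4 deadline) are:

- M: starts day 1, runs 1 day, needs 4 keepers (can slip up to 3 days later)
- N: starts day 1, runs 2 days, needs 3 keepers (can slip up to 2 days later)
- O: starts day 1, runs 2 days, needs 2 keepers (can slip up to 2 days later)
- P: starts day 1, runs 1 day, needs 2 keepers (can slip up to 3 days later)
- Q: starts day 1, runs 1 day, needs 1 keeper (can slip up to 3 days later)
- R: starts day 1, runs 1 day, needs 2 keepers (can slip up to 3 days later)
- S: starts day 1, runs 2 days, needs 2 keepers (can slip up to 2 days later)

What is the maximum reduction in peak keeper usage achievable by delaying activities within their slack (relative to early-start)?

Early-start peak: d1:16  d2:7  d3:0  d4:0 ⇒ 16.
Leveled (M@1, N@2, O@1, P@4, Q@2, R@4, S@3): d1:6  d2:6  d3:5  d4:6 ⇒ 6.
Reduction 16 − 6 = 10.

10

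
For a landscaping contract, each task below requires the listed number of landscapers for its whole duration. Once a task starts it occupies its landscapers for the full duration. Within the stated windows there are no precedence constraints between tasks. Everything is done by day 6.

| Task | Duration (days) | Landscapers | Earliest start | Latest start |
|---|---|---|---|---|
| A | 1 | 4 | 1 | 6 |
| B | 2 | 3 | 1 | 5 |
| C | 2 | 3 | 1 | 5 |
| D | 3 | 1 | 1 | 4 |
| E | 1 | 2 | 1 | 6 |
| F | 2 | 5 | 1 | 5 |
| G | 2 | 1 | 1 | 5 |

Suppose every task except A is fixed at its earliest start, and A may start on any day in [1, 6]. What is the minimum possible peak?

A@1: d1:19  d2:13  d3:1  d4:0  d5:0  d6:0 → peak 19
A@2: d1:15  d2:17  d3:1  d4:0  d5:0  d6:0 → peak 17
A@3: d1:15  d2:13  d3:5  d4:0  d5:0  d6:0 → peak 15
A@4: d1:15  d2:13  d3:1  d4:4  d5:0  d6:0 → peak 15
A@5: d1:15  d2:13  d3:1  d4:0  d5:4  d6:0 → peak 15
A@6: d1:15  d2:13  d3:1  d4:0  d5:0  d6:4 → peak 15
Best is A@3, peak 15.

15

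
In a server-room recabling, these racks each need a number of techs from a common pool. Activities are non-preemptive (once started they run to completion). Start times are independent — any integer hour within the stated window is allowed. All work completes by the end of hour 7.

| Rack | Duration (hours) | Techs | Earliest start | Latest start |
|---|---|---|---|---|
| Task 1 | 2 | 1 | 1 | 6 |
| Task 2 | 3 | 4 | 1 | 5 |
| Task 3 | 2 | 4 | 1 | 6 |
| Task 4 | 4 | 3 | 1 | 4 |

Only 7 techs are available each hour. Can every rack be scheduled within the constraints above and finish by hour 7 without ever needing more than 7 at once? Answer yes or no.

yes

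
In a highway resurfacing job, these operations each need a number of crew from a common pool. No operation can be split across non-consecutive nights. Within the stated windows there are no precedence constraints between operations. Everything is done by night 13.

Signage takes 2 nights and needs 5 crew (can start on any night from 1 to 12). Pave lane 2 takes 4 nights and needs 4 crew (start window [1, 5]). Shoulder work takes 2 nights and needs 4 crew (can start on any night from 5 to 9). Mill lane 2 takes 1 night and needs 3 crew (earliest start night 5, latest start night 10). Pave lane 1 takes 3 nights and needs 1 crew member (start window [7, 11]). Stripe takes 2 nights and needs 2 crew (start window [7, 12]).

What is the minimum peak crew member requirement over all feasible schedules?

Early-start (Signage@1, Pave lane 2@1, Shoulder work@5, Mill lane 2@5, Pave lane 1@7, Stripe@7) gives peak 9: n1:9  n2:9  n3:4  n4:4  n5:7  n6:4  n7:3  n8:3  n9:1  n10:0  n11:0  n12:0  n13:0.
Shift Pave lane 2→3, Shoulder work→7, Mill lane 2→9, Stripe→10.
Schedule Signage@1, Pave lane 2@3, Shoulder work@7, Mill lane 2@9, Pave lane 1@7, Stripe@10: n1:5  n2:5  n3:4  n4:4  n5:4  n6:4  n7:5  n8:5  n9:4  n10:2  n11:2  n12:0  n13:0 — peak 5.

5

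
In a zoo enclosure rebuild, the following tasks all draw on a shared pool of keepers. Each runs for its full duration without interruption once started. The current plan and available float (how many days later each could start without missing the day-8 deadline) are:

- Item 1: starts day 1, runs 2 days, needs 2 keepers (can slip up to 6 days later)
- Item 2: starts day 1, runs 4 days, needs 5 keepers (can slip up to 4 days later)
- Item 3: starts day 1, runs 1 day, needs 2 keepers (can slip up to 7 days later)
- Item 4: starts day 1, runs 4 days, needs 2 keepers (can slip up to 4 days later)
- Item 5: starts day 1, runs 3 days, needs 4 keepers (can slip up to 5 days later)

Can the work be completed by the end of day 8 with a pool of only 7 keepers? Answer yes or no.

yes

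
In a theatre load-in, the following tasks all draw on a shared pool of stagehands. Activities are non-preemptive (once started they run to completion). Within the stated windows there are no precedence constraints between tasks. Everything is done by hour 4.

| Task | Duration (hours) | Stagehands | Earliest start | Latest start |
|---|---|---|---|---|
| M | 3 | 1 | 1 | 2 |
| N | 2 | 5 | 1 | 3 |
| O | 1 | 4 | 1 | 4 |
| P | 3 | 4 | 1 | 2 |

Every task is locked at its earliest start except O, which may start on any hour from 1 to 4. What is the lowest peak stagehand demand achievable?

O@1: h1:14  h2:10  h3:5  h4:0 → peak 14
O@2: h1:10  h2:14  h3:5  h4:0 → peak 14
O@3: h1:10  h2:10  h3:9  h4:0 → peak 10
O@4: h1:10  h2:10  h3:5  h4:4 → peak 10
Best is O@3, peak 10.

10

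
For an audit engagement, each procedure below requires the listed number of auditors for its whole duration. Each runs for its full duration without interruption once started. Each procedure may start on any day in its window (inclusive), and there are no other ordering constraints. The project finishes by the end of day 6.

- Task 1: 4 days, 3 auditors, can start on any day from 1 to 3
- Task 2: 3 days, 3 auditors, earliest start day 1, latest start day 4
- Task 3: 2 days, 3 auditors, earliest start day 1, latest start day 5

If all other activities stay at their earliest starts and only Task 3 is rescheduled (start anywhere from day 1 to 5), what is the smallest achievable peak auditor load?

Task 3@1: d1:9  d2:9  d3:6  d4:3  d5:0  d6:0 → peak 9
Task 3@2: d1:6  d2:9  d3:9  d4:3  d5:0  d6:0 → peak 9
Task 3@3: d1:6  d2:6  d3:9  d4:6  d5:0  d6:0 → peak 9
Task 3@4: d1:6  d2:6  d3:6  d4:6  d5:3  d6:0 → peak 6
Task 3@5: d1:6  d2:6  d3:6  d4:3  d5:3  d6:3 → peak 6
Best is Task 3@4, peak 6.

6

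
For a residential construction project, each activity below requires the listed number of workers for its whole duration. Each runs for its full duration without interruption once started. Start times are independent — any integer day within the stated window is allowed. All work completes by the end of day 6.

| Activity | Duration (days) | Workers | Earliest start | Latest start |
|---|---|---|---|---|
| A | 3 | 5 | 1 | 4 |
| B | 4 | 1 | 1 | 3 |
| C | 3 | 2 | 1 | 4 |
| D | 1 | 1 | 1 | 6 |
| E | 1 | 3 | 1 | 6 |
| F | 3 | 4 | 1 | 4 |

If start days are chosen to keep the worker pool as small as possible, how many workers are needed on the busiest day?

Early-start (A@1, B@1, C@1, D@1, E@1, F@1) gives peak 16: d1:16  d2:12  d3:12  d4:1  d5:0  d6:0.
Shift D→4, E→5, F→4.
Schedule A@1, B@1, C@1, D@4, E@5, F@4: d1:8  d2:8  d3:8  d4:6  d5:7  d6:4 — peak 8.

8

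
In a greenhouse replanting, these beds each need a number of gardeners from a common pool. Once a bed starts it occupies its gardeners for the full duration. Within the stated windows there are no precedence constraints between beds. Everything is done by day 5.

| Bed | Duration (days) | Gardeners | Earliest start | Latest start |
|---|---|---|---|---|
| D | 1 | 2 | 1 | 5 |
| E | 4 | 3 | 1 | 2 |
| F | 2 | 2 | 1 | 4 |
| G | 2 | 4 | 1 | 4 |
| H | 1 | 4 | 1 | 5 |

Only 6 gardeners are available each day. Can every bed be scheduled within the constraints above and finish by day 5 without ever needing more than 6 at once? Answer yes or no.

The minimum achievable peak is 7; 6 < 7, so no feasible schedule stays within the cap.

no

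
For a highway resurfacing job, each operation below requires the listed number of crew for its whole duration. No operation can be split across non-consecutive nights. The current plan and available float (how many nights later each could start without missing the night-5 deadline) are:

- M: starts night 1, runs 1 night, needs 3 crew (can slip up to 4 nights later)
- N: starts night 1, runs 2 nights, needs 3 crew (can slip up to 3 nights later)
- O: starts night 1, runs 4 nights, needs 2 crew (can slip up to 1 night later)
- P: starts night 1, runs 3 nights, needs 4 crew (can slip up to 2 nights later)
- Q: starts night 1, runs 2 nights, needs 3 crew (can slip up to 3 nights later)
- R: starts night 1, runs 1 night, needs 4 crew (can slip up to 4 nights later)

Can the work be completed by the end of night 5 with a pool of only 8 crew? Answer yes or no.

The minimum achievable peak is 9; 8 < 9, so no feasible schedule stays within the cap.

no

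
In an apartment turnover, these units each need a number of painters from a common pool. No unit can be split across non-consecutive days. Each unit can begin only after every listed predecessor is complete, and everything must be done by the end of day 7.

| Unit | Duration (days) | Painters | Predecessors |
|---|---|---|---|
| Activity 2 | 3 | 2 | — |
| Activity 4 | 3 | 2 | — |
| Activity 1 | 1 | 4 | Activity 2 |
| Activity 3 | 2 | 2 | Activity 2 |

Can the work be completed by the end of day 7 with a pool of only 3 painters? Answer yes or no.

no

The minimum achievable peak is 4; 3 < 4, so no feasible schedule stays within the cap.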